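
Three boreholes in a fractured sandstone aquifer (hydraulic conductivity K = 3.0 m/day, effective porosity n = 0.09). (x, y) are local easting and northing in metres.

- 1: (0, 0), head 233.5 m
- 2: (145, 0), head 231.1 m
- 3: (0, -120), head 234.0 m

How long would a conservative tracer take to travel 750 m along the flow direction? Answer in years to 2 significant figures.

∂h/∂x = (231.1 − 233.5) / (145 − 0) = -0.01655
∂h/∂y = (234.0 − 233.5) / (-120 − 0) = -0.004167
|∇h| = √(-0.01655² + -0.004167²) = 0.01707
Seepage velocity v = K·i/n = 3.0 × 0.01707 / 0.09 = 0.569 m/day.
t = 750 / 0.569 = 1318 days = 3.61 years.

3.6 years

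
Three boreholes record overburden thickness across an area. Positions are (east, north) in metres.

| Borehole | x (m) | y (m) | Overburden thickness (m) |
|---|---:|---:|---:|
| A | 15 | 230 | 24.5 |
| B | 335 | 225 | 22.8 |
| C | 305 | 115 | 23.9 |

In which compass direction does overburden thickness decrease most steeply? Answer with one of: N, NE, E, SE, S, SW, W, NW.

With d = a·x + b·y + c and A as origin, the differences give:
  320·a + (-5)·b = -1.7
  290·a + (-115)·b = -0.6
Eliminate b (×(-115) and ×(-5), subtract): -35350·a = 192.50 → a = ∂d/∂x = -0.005446
Back-substitute: b = ∂d/∂y = -0.008515.
Steepest decrease is along −∇f = (+0.005446 E, +0.008515 N) → northeast.

NE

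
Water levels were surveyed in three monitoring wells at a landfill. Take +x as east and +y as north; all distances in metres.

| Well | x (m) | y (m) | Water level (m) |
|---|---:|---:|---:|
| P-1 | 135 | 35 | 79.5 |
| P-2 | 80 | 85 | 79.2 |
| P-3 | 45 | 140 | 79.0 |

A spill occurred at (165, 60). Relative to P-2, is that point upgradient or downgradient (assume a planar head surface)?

upgradient

Three-point gradient (reference P-1): Δ to P-2 = (-55, 50, -0.3), Δ to P-3 = (-90, 105, -0.5).
∂h/∂x = +0.005098, ∂h/∂y = -0.0003922 (det = -1275).
Head at (165, 60) = 79.5 + (+0.005098)·(30) + (-0.0003922)·(25) = 79.64 m.
That is higher than the 79.2 m at P-2, so the point is upgradient.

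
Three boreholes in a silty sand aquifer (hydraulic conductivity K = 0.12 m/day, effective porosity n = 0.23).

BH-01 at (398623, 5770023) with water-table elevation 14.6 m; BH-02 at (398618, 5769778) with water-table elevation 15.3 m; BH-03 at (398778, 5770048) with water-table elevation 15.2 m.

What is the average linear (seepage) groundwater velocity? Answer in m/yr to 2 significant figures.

1.0 m/yr

With h = a·x + b·y + c and BH-01 as origin, the differences give:
  (-5)·a + (-245)·b = +0.7
  155·a + 25·b = +0.6
Eliminate b (×25 and ×(-245), subtract): 37850·a = 164.50 → a = ∂h/∂x = +0.004346
Back-substitute: b = ∂h/∂y = -0.002946.
|∇h| = √(0.004346² + -0.002946²) = 0.00525
Seepage velocity v = K·i/n = 0.12 × 0.00525 / 0.23 = 0.002739 m/day = 1 m/yr.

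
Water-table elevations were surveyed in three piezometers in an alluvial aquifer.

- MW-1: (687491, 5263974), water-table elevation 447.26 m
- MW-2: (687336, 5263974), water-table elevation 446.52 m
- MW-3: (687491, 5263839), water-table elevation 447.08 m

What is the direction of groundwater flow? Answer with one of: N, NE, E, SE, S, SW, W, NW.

∂h/∂x = (446.52 − 447.26) / (687336 − 687491) = +0.004774
∂h/∂y = (447.08 − 447.26) / (5263839 − 5263974) = +0.001333
Flow = −∇h = (-0.004774 east, -0.001333 north), which points west.

W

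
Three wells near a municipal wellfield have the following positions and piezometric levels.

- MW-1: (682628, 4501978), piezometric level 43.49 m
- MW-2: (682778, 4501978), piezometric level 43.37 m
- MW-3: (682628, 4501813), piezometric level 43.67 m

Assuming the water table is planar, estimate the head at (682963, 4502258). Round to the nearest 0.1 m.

∂h/∂x = (43.37 − 43.49) / (682778 − 682628) = -0.0008000
∂h/∂y = (43.67 − 43.49) / (4501813 − 4501978) = -0.001091
h(682963, 4502258) = 43.49 + (-0.0008000)·(335) + (-0.001091)·(280) = 43.49 -0.268 -0.305 = 42.917 m.

42.9 m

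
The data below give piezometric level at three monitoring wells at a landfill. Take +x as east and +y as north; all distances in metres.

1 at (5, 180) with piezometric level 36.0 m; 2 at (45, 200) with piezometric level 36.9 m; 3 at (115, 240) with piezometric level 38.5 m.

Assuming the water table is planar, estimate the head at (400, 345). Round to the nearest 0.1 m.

44.7 m

Taking 1 as reference: 2−1 = (40, 20, +0.9); 3−1 = (110, 60, +2.5).
Solve a·Δx + b·Δy = Δh: det = 40·60 − 110·20 = 200.
∂h/∂x = [(+0.9)·60 − (+2.5)·20] / 200 = +0.02000
∂h/∂y = [40·(+2.5) − 110·(+0.9)] / 200 = +0.005000
h(400, 345) = 36.0 + (+0.02000)·(395) + (+0.005000)·(165) = 36.0 +7.900 +0.825 = 44.725 m.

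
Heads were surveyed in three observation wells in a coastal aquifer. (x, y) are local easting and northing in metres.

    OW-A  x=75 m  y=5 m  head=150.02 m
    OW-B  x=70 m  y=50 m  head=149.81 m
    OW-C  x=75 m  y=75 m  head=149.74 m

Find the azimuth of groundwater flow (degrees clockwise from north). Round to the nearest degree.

Taking OW-A as reference: OW-B−OW-A = (-5, 45, -0.21); OW-C−OW-A = (0, 70, -0.28).
Solve a·Δx + b·Δy = Δh: det = (-5)·70 − 0·45 = -350.
∂h/∂x = [(-0.21)·70 − (-0.28)·45] / -350 = +0.006000
∂h/∂y = [(-5)·(-0.28) − 0·(-0.21)] / -350 = -0.004000
Flow direction (−∇h) has components (-0.006000 E, +0.004000 N).
Azimuth = atan2(E, N) = atan2(-0.006000, +0.004000) = 303.7° ≈ 304°.

304°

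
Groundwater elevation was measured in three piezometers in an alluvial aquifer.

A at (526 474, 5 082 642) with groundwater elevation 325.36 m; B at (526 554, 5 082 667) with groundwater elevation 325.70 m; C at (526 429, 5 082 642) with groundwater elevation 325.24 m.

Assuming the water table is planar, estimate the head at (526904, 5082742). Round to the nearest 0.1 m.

327.0 m

Differences from A: to B (Δx, Δy, Δh) = (80, 25, +0.34); to C = (-45, 0, -0.12).
Solve a·Δx + b·Δy = Δh: det = 80·0 − (-45)·25 = 1125.
∂h/∂x = [(+0.34)·0 − (-0.12)·25] / 1125 = +0.002667
∂h/∂y = [80·(-0.12) − (-45)·(+0.34)] / 1125 = +0.005067
h(526904, 5082742) = 325.36 + (+0.002667)·(430) + (+0.005067)·(100) = 325.36 +1.147 +0.507 = 327.013 m.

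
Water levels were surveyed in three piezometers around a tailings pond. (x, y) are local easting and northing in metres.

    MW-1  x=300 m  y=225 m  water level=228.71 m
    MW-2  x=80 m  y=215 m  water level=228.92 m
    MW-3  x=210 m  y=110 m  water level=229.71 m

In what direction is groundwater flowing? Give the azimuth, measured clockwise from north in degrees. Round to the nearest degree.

004°

Differences from MW-1: to MW-2 (Δx, Δy, Δh) = (-220, -10, +0.21); to MW-3 = (-90, -115, +1.00).
Determinant of the coordinate differences = (-220)·(-115) − (-90)·(-10) = 24400.
∂h/∂x = [(+0.21)·(-115) − (+1.00)·(-10)] / 24400 = -0.0005799
∂h/∂y = [(-220)·(+1.00) − (-90)·(+0.21)] / 24400 = -0.008242
Flow direction (−∇h) has components (+0.0005799 E, +0.008242 N).
Azimuth = atan2(E, N) = atan2(+0.0005799, +0.008242) = 4.0° ≈ 004°.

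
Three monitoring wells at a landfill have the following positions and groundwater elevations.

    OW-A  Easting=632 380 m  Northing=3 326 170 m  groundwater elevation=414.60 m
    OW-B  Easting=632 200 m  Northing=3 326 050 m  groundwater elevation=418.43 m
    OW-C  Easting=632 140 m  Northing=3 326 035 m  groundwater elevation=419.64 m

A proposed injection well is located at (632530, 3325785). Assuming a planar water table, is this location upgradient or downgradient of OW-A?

Differences from OW-A: to OW-B (Δx, Δy, Δh) = (-180, -120, +3.83); to OW-C = (-240, -135, +5.04).
Determinant of the coordinate differences = (-180)·(-135) − (-240)·(-120) = -4500.
∂h/∂x = [(+3.83)·(-135) − (+5.04)·(-120)] / -4500 = -0.01950
∂h/∂y = [(-180)·(+5.04) − (-240)·(+3.83)] / -4500 = -0.002667
Head at (632530, 3325785) = 414.60 + (-0.01950)·(150) + (-0.002667)·(-385) = 412.70 m.
That is lower than the 414.60 m at OW-A, so the point is downgradient.

downgradient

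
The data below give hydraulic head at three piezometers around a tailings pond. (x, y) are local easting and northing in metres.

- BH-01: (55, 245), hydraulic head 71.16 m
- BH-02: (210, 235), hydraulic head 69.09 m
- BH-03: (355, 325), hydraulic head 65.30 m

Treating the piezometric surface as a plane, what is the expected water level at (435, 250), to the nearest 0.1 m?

65.5 m

Differences from BH-01: to BH-02 (Δx, Δy, Δh) = (155, -10, -2.07); to BH-03 = (300, 80, -5.86).
Solve a·Δx + b·Δy = Δh: det = 155·80 − 300·(-10) = 15400.
∂h/∂x = [(-2.07)·80 − (-5.86)·(-10)] / 15400 = -0.01456
∂h/∂y = [155·(-5.86) − 300·(-2.07)] / 15400 = -0.01866
h(435, 250) = 71.16 + (-0.01456)·(380) + (-0.01866)·(5) = 71.16 -5.532 -0.093 = 65.535 m.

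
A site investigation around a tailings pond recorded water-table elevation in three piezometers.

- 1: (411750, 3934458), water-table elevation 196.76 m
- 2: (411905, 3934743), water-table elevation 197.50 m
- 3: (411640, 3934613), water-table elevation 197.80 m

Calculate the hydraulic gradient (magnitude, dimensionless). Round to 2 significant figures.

0.0055

Differences from 1: to 2 (Δx, Δy, Δh) = (155, 285, +0.74); to 3 = (-110, 155, +1.04).
Solve a·Δx + b·Δy = Δh: det = 155·155 − (-110)·285 = 55375.
∂h/∂x = [(+0.74)·155 − (+1.04)·285] / 55375 = -0.003281
∂h/∂y = [155·(+1.04) − (-110)·(+0.74)] / 55375 = +0.004381
|∇h| = √(-0.003281² + 0.004381²) = 0.005473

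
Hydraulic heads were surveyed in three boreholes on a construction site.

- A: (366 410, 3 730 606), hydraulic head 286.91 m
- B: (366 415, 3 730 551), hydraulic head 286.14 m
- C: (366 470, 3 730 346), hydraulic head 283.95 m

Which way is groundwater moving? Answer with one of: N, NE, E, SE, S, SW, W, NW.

SW

Taking A as reference: B−A = (5, -55, -0.77); C−A = (60, -260, -2.96).
Determinant of the coordinate differences = 5·(-260) − 60·(-55) = 2000.
∂h/∂x = [(-0.77)·(-260) − (-2.96)·(-55)] / 2000 = +0.01870
∂h/∂y = [5·(-2.96) − 60·(-0.77)] / 2000 = +0.01570
Flow = −∇h = (-0.01870 east, -0.01570 north), which points southwest.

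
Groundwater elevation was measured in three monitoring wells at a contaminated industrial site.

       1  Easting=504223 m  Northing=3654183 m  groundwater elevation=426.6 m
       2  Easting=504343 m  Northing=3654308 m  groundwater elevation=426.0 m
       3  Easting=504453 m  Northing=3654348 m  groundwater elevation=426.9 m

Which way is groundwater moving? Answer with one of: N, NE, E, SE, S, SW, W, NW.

With h = a·x + b·y + c and 1 as origin, the differences give:
  120·a + 125·b = -0.6
  230·a + 165·b = +0.3
Eliminate b (×165 and ×125, subtract): -8950·a = -136.50 → a = ∂h/∂x = +0.01525
Back-substitute: b = ∂h/∂y = -0.01944.
Flow = −∇h = (-0.01525 east, +0.01944 north), which points northwest.

NW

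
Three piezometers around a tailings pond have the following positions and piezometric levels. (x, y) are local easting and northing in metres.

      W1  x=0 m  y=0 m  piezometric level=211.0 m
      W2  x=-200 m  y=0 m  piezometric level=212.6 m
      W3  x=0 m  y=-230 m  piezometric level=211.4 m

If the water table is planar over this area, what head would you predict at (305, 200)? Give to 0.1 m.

208.2 m

∂h/∂x = (212.6 − 211.0) / (-200 − 0) = -0.008000
∂h/∂y = (211.4 − 211.0) / (-230 − 0) = -0.001739
h(305, 200) = 211.0 + (-0.008000)·(305) + (-0.001739)·(200) = 211.0 -2.440 -0.348 = 208.212 m.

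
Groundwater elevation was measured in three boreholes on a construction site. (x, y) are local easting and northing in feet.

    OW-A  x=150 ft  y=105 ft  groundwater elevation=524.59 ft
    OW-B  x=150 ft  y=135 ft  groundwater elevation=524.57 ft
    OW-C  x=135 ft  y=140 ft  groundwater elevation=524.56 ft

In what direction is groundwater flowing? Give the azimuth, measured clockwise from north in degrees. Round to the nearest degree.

326°

Taking OW-A as reference: OW-B−OW-A = (0, 30, -0.02); OW-C−OW-A = (-15, 35, -0.03).
Solve a·Δx + b·Δy = Δh: det = 0·35 − (-15)·30 = 450.
∂h/∂x = [(-0.02)·35 − (-0.03)·30] / 450 = +0.0004444
∂h/∂y = [0·(-0.03) − (-15)·(-0.02)] / 450 = -0.0006667
Flow direction (−∇h) has components (-0.0004444 E, +0.0006667 N).
Azimuth = atan2(E, N) = atan2(-0.0004444, +0.0006667) = 326.3° ≈ 326°.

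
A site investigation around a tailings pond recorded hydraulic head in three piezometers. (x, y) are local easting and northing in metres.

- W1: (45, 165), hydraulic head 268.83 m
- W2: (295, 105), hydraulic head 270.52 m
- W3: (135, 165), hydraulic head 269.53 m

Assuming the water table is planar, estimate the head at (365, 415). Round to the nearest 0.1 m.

272.4 m

Taking W1 as reference: W2−W1 = (250, -60, +1.69); W3−W1 = (90, 0, +0.70).
Solve a·Δx + b·Δy = Δh: det = 250·0 − 90·(-60) = 5400.
∂h/∂x = [(+1.69)·0 − (+0.70)·(-60)] / 5400 = +0.007778
∂h/∂y = [250·(+0.70) − 90·(+1.69)] / 5400 = +0.004241
h(365, 415) = 268.83 + (+0.007778)·(320) + (+0.004241)·(250) = 268.83 +2.489 +1.060 = 272.379 m.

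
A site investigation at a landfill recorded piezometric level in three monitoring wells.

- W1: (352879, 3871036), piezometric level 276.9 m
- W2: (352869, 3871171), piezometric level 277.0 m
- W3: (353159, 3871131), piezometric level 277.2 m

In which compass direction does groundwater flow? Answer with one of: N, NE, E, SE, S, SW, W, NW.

Differences from W1: to W2 (Δx, Δy, Δh) = (-10, 135, +0.1); to W3 = (280, 95, +0.3).
Determinant of the coordinate differences = (-10)·95 − 280·135 = -38750.
∂h/∂x = [(+0.1)·95 − (+0.3)·135] / -38750 = +0.0008000
∂h/∂y = [(-10)·(+0.3) − 280·(+0.1)] / -38750 = +0.0008000
Flow = −∇h = (-0.0008000 east, -0.0008000 north), which points southwest.

SW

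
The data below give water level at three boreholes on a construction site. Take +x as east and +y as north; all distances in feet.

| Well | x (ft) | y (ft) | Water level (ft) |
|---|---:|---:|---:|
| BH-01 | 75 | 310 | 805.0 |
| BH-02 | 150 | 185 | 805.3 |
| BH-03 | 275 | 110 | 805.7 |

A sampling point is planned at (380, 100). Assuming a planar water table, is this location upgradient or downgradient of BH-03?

Differences from BH-01: to BH-02 (Δx, Δy, Δh) = (75, -125, +0.3); to BH-03 = (200, -200, +0.7).
Solve a·Δx + b·Δy = Δh: det = 75·(-200) − 200·(-125) = 10000.
∂h/∂x = [(+0.3)·(-200) − (+0.7)·(-125)] / 10000 = +0.002750
∂h/∂y = [75·(+0.7) − 200·(+0.3)] / 10000 = -0.0007500
Head at (380, 100) = 805.0 + (+0.002750)·(305) + (-0.0007500)·(-210) = 806.00 ft.
That is higher than the 805.7 ft at BH-03, so the point is upgradient.

upgradient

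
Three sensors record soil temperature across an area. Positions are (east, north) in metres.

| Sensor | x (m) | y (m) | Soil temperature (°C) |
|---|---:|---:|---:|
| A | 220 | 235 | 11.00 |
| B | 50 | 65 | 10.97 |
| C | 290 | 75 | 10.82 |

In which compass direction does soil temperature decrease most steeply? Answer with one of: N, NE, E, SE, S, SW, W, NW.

SE

With T = a·x + b·y + c and A as origin, the differences give:
  (-170)·a + (-170)·b = -0.03
  70·a + (-160)·b = -0.18
Eliminate b (×(-160) and ×(-170), subtract): 39100·a = -25.800 → a = ∂T/∂x = -0.0006598
Back-substitute: b = ∂T/∂y = +0.0008363.
Steepest decrease is along −∇f = (+0.0006598 E, -0.0008363 N) → southeast.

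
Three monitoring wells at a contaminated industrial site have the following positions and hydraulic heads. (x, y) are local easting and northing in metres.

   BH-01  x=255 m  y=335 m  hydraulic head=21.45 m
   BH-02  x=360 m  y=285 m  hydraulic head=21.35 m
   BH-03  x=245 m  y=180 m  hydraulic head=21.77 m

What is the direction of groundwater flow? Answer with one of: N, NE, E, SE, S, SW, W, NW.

NE

With h = a·x + b·y + c and BH-01 as origin, the differences give:
  105·a + (-50)·b = -0.10
  (-10)·a + (-155)·b = +0.32
Eliminate b (×(-155) and ×(-50), subtract): -16775·a = 31.500 → a = ∂h/∂x = -0.001878
Back-substitute: b = ∂h/∂y = -0.001943.
Flow = −∇h = (+0.001878 east, +0.001943 north), which points northeast.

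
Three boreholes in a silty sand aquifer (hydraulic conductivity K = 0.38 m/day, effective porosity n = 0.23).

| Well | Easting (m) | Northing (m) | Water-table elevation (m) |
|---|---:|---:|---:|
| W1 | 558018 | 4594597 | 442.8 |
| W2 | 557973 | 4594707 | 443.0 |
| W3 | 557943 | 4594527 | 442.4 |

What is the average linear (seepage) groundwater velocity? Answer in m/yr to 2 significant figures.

Differences from W1: to W2 (Δx, Δy, Δh) = (-45, 110, +0.2); to W3 = (-75, -70, -0.4).
Solve a·Δx + b·Δy = Δh: det = (-45)·(-70) − (-75)·110 = 11400.
∂h/∂x = [(+0.2)·(-70) − (-0.4)·110] / 11400 = +0.002632
∂h/∂y = [(-45)·(-0.4) − (-75)·(+0.2)] / 11400 = +0.002895
|∇h| = √(0.002632² + 0.002895²) = 0.003913
Seepage velocity v = K·i/n = 0.38 × 0.003913 / 0.23 = 0.006465 m/day = 2.361 m/yr.

2.4 m/yr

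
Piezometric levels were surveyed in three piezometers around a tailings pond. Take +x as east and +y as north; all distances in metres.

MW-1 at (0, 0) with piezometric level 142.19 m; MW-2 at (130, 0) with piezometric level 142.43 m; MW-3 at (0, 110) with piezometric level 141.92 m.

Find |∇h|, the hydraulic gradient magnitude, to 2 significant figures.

0.0031

∂h/∂x = (142.43 − 142.19) / (130 − 0) = +0.001846
∂h/∂y = (141.92 − 142.19) / (110 − 0) = -0.002455
|∇h| = √(0.001846² + -0.002455²) = 0.003072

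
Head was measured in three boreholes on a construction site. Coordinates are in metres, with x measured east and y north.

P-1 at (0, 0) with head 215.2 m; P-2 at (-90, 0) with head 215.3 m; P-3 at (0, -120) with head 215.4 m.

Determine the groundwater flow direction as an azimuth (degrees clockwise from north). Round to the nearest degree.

∂h/∂x = (215.3 − 215.2) / (-90 − 0) = -0.001111
∂h/∂y = (215.4 − 215.2) / (-120 − 0) = -0.001667
Flow direction (−∇h) has components (+0.001111 E, +0.001667 N).
Azimuth = atan2(E, N) = atan2(+0.001111, +0.001667) = 33.7° ≈ 034°.

034°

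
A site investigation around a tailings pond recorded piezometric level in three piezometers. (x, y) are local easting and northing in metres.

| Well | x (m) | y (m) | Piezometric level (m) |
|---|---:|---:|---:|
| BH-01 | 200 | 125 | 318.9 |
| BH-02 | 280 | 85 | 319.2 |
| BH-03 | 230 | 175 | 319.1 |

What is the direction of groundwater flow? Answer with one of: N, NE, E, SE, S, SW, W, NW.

With h = a·x + b·y + c and BH-01 as origin, the differences give:
  80·a + (-40)·b = +0.3
  30·a + 50·b = +0.2
Eliminate b (×50 and ×(-40), subtract): 5200·a = 23.00 → a = ∂h/∂x = +0.004423
Back-substitute: b = ∂h/∂y = +0.001346.
Flow = −∇h = (-0.004423 east, -0.001346 north), which points west.

W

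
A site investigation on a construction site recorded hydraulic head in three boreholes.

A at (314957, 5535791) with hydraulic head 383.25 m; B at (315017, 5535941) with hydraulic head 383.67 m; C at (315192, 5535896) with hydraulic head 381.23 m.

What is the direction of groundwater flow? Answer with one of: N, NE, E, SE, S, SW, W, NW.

Taking A as reference: B−A = (60, 150, +0.42); C−A = (235, 105, -2.02).
Determinant of the coordinate differences = 60·105 − 235·150 = -28950.
∂h/∂x = [(+0.42)·105 − (-2.02)·150] / -28950 = -0.01199
∂h/∂y = [60·(-2.02) − 235·(+0.42)] / -28950 = +0.007596
Flow = −∇h = (+0.01199 east, -0.007596 north), which points southeast.

SE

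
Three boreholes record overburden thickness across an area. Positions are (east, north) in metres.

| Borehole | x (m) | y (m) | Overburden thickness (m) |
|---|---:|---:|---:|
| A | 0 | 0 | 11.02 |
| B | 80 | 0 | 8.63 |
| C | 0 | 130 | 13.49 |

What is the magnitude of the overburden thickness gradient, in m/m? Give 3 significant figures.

∂d/∂x = (8.63 − 11.02) / (80 − 0) = -0.02987
∂d/∂y = (13.49 − 11.02) / (130 − 0) = +0.01900
|∇f| = √(-0.02987² + 0.01900²) = 0.0354 m/m

0.0354 m/m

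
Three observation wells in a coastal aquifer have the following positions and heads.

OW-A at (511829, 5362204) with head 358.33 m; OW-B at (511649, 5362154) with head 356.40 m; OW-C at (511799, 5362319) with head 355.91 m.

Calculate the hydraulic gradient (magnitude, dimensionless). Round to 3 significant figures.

Taking OW-A as reference: OW-B−OW-A = (-180, -50, -1.93); OW-C−OW-A = (-30, 115, -2.42).
Determinant of the coordinate differences = (-180)·115 − (-30)·(-50) = -22200.
∂h/∂x = [(-1.93)·115 − (-2.42)·(-50)] / -22200 = +0.01545
∂h/∂y = [(-180)·(-2.42) − (-30)·(-1.93)] / -22200 = -0.01701
|∇h| = √(0.01545² + -0.01701²) = 0.02298

0.0230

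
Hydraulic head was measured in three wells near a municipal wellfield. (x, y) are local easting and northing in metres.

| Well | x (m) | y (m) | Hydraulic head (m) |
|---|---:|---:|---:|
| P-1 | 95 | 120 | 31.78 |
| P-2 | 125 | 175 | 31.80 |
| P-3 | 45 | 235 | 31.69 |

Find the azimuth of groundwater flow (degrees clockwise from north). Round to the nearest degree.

Three-point gradient (reference P-1): Δ to P-2 = (30, 55, +0.02), Δ to P-3 = (-50, 115, -0.09).
∂h/∂x = +0.001169, ∂h/∂y = -0.0002742 (det = 6200).
Flow direction (−∇h) has components (-0.001169 E, +0.0002742 N).
Azimuth = atan2(E, N) = atan2(-0.001169, +0.0002742) = 283.2° ≈ 283°.

283°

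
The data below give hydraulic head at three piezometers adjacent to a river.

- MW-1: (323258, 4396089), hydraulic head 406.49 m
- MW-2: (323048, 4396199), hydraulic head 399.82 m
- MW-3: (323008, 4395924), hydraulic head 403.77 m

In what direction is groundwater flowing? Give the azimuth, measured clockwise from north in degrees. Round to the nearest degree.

Three-point gradient (reference MW-1): Δ to MW-2 = (-210, 110, -6.67), Δ to MW-3 = (-250, -165, -2.72).
∂h/∂x = +0.02252, ∂h/∂y = -0.01764 (det = 62150).
Flow direction (−∇h) has components (-0.02252 E, +0.01764 N).
Azimuth = atan2(E, N) = atan2(-0.02252, +0.01764) = 308.1° ≈ 308°.

308°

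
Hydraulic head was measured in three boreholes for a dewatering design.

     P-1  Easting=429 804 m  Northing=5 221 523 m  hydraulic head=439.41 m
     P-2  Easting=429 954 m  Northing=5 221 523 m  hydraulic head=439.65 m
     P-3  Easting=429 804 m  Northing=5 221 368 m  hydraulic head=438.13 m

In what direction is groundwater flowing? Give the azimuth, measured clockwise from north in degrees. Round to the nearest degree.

191°

∂h/∂x = (439.65 − 439.41) / (429954 − 429804) = +0.001600
∂h/∂y = (438.13 − 439.41) / (5221368 − 5221523) = +0.008258
Flow direction (−∇h) has components (-0.001600 E, -0.008258 N).
Azimuth = atan2(E, N) = atan2(-0.001600, -0.008258) = 191.0° ≈ 191°.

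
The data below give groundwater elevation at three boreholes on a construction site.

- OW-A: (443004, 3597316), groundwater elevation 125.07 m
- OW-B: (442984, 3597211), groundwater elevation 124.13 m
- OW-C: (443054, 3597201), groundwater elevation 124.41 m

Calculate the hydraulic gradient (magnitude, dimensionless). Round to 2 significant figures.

0.0095

With h = a·x + b·y + c and OW-A as origin, the differences give:
  (-20)·a + (-105)·b = -0.94
  50·a + (-115)·b = -0.66
Eliminate b (×(-115) and ×(-105), subtract): 7550·a = 38.800 → a = ∂h/∂x = +0.005139
Back-substitute: b = ∂h/∂y = +0.007974.
|∇h| = √(0.005139² + 0.007974²) = 0.009487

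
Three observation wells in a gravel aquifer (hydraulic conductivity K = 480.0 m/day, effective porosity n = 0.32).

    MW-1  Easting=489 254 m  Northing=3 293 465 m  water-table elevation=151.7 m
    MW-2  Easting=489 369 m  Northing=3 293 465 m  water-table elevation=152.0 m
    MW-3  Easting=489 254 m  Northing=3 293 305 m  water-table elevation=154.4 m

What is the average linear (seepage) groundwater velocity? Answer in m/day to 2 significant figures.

26 m/day

∂h/∂x = (152.0 − 151.7) / (489369 − 489254) = +0.002609
∂h/∂y = (154.4 − 151.7) / (3293305 − 3293465) = -0.01688
|∇h| = √(0.002609² + -0.01688²) = 0.01708
Seepage velocity v = K·i/n = 480.0 × 0.01708 / 0.32 = 25.62 m/day.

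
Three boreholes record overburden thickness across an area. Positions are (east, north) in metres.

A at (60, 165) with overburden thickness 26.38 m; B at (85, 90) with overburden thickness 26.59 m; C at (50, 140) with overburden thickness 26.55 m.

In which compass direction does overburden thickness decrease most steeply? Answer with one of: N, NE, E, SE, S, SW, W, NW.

NE

With d = a·x + b·y + c and A as origin, the differences give:
  25·a + (-75)·b = +0.21
  (-10)·a + (-25)·b = +0.17
Eliminate b (×(-25) and ×(-75), subtract): -1375·a = 7.500 → a = ∂d/∂x = -0.005455
Back-substitute: b = ∂d/∂y = -0.004618.
Steepest decrease is along −∇f = (+0.005455 E, +0.004618 N) → northeast.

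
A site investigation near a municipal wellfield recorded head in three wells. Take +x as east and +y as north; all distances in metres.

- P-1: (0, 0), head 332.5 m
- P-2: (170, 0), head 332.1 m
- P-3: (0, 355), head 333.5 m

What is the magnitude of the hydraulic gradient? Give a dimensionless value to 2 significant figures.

0.0037

∂h/∂x = (332.1 − 332.5) / (170 − 0) = -0.002353
∂h/∂y = (333.5 − 332.5) / (355 − 0) = +0.002817
|∇h| = √(-0.002353² + 0.002817²) = 0.00367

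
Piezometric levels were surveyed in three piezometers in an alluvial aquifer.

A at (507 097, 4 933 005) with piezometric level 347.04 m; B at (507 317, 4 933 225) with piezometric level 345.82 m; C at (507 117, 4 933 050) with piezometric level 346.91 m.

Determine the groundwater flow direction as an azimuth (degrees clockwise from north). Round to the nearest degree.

Differences from A: to B (Δx, Δy, Δh) = (220, 220, -1.22); to C = (20, 45, -0.13).
Determinant of the coordinate differences = 220·45 − 20·220 = 5500.
∂h/∂x = [(-1.22)·45 − (-0.13)·220] / 5500 = -0.004782
∂h/∂y = [220·(-0.13) − 20·(-1.22)] / 5500 = -0.0007636
Flow direction (−∇h) has components (+0.004782 E, +0.0007636 N).
Azimuth = atan2(E, N) = atan2(+0.004782, +0.0007636) = 80.9° ≈ 081°.

081°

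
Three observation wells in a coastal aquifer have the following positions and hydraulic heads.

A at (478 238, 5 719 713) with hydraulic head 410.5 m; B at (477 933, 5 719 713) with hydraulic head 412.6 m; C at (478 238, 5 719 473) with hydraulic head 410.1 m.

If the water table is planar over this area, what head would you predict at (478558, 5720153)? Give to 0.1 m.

409.0 m

∂h/∂x = (412.6 − 410.5) / (477933 − 478238) = -0.006885
∂h/∂y = (410.1 − 410.5) / (5719473 − 5719713) = +0.001667
h(478558, 5720153) = 410.5 + (-0.006885)·(320) + (+0.001667)·(440) = 410.5 -2.203 +0.733 = 409.030 m.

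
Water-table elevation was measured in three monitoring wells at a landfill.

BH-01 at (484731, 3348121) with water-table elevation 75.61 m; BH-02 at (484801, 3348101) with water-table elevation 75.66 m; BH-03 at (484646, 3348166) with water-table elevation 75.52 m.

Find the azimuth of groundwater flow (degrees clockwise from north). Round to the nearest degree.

348°

Taking BH-01 as reference: BH-02−BH-01 = (70, -20, +0.05); BH-03−BH-01 = (-85, 45, -0.09).
Determinant of the coordinate differences = 70·45 − (-85)·(-20) = 1450.
∂h/∂x = [(+0.05)·45 − (-0.09)·(-20)] / 1450 = +0.0003103
∂h/∂y = [70·(-0.09) − (-85)·(+0.05)] / 1450 = -0.001414
Flow direction (−∇h) has components (-0.0003103 E, +0.001414 N).
Azimuth = atan2(E, N) = atan2(-0.0003103, +0.001414) = 347.6° ≈ 348°.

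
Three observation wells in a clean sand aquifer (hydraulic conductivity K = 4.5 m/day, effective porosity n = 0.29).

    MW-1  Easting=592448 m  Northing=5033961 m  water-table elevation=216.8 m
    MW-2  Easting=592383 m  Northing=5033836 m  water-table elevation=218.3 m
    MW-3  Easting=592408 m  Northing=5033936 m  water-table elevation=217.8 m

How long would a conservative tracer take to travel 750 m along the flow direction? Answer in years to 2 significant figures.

Differences from MW-1: to MW-2 (Δx, Δy, Δh) = (-65, -125, +1.5); to MW-3 = (-40, -25, +1.0).
Determinant of the coordinate differences = (-65)·(-25) − (-40)·(-125) = -3375.
∂h/∂x = [(+1.5)·(-25) − (+1.0)·(-125)] / -3375 = -0.02593
∂h/∂y = [(-65)·(+1.0) − (-40)·(+1.5)] / -3375 = +0.001481
|∇h| = √(-0.02593² + 0.001481²) = 0.02597
Seepage velocity v = K·i/n = 4.5 × 0.02597 / 0.29 = 0.403 m/day.
t = 750 / 0.403 = 1861 days = 5.1 years.

5.1 years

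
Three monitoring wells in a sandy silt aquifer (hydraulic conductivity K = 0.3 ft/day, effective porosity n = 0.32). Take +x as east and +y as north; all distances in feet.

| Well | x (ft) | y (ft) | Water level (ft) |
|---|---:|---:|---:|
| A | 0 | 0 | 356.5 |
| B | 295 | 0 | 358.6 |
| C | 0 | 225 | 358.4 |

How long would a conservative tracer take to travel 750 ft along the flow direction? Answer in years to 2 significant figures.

∂h/∂x = (358.6 − 356.5) / (295 − 0) = +0.007119
∂h/∂y = (358.4 − 356.5) / (225 − 0) = +0.008444
|∇h| = √(0.007119² + 0.008444²) = 0.01104
Seepage velocity v = K·i/n = 0.3 × 0.01104 / 0.32 = 0.01035 ft/day.
t = 750 / 0.01035 = 7.246e+04 days = 198 years.

200 years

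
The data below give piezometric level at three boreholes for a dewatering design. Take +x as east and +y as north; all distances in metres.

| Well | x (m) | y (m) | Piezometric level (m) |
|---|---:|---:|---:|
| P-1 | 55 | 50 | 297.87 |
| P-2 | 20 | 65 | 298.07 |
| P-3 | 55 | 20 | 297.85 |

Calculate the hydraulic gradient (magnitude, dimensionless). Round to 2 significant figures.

0.0055

Taking P-1 as reference: P-2−P-1 = (-35, 15, +0.20); P-3−P-1 = (0, -30, -0.02).
Solve a·Δx + b·Δy = Δh: det = (-35)·(-30) − 0·15 = 1050.
∂h/∂x = [(+0.20)·(-30) − (-0.02)·15] / 1050 = -0.005429
∂h/∂y = [(-35)·(-0.02) − 0·(+0.20)] / 1050 = +0.0006667
|∇h| = √(-0.005429² + 0.0006667²) = 0.00547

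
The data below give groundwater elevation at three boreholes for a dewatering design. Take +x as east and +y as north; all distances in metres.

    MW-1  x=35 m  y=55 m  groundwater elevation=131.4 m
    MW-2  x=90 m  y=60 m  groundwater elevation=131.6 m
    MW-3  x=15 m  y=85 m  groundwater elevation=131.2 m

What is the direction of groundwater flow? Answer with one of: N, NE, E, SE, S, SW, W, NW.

NW

With h = a·x + b·y + c and MW-1 as origin, the differences give:
  55·a + 5·b = +0.2
  (-20)·a + 30·b = -0.2
Eliminate b (×30 and ×5, subtract): 1750·a = 7.00 → a = ∂h/∂x = +0.004000
Back-substitute: b = ∂h/∂y = -0.004000.
Flow = −∇h = (-0.004000 east, +0.004000 north), which points northwest.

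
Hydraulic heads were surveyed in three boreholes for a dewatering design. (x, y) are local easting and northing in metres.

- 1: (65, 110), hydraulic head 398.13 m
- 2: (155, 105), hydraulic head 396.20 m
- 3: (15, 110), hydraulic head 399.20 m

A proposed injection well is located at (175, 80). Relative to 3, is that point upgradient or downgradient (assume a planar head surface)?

downgradient

With h = a·x + b·y + c and 1 as origin, the differences give:
  90·a + (-5)·b = -1.93
  (-50)·a + 0·b = +1.07
Eliminate b (×0 and ×(-5), subtract): -250·a = 5.350 → a = ∂h/∂x = -0.02140
Back-substitute: b = ∂h/∂y = +0.0008000.
Head at (175, 80) = 398.13 + (-0.02140)·(110) + (+0.0008000)·(-30) = 395.75 m.
That is lower than the 399.20 m at 3, so the point is downgradient.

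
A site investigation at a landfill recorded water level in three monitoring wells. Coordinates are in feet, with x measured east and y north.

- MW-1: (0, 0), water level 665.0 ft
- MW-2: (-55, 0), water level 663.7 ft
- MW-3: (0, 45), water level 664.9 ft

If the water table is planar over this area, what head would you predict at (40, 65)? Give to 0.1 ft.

∂h/∂x = (663.7 − 665.0) / (-55 − 0) = +0.02364
∂h/∂y = (664.9 − 665.0) / (45 − 0) = -0.002222
h(40, 65) = 665.0 + (+0.02364)·(40) + (-0.002222)·(65) = 665.0 +0.945 -0.144 = 665.801 ft.

665.8 ft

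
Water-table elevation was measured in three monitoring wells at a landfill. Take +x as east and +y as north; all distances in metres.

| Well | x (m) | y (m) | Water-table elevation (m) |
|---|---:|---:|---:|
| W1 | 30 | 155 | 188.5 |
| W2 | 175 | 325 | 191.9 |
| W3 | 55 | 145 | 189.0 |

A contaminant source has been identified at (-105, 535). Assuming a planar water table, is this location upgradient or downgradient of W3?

downgradient

With h = a·x + b·y + c and W1 as origin, the differences give:
  145·a + 170·b = +3.4
  25·a + (-10)·b = +0.5
Eliminate b (×(-10) and ×170, subtract): -5700·a = -119.00 → a = ∂h/∂x = +0.02088
Back-substitute: b = ∂h/∂y = +0.002193.
Head at (-105, 535) = 188.5 + (+0.02088)·(-135) + (+0.002193)·(380) = 186.51 m.
That is lower than the 189.0 m at W3, so the point is downgradient.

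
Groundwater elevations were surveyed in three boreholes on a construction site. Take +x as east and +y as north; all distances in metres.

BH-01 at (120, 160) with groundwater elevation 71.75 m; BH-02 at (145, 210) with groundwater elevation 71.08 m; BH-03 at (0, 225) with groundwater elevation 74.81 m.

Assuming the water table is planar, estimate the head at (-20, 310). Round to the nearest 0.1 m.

75.3 m

Differences from BH-01: to BH-02 (Δx, Δy, Δh) = (25, 50, -0.67); to BH-03 = (-120, 65, +3.06).
Determinant of the coordinate differences = 25·65 − (-120)·50 = 7625.
∂h/∂x = [(-0.67)·65 − (+3.06)·50] / 7625 = -0.02578
∂h/∂y = [25·(+3.06) − (-120)·(-0.67)] / 7625 = -0.0005115
h(-20, 310) = 71.75 + (-0.02578)·(-140) + (-0.0005115)·(150) = 71.75 +3.609 -0.077 = 75.282 m.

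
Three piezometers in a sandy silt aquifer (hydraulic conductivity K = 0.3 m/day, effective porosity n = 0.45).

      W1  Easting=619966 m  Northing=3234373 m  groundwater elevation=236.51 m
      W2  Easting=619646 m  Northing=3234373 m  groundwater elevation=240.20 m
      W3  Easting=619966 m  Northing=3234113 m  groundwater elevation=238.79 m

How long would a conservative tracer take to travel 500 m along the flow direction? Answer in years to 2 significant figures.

∂h/∂x = (240.20 − 236.51) / (619646 − 619966) = -0.01153
∂h/∂y = (238.79 − 236.51) / (3234113 − 3234373) = -0.008769
|∇h| = √(-0.01153² + -0.008769²) = 0.01449
Seepage velocity v = K·i/n = 0.3 × 0.01449 / 0.45 = 0.00966 m/day.
t = 500 / 0.00966 = 5.176e+04 days = 142 years.

140 years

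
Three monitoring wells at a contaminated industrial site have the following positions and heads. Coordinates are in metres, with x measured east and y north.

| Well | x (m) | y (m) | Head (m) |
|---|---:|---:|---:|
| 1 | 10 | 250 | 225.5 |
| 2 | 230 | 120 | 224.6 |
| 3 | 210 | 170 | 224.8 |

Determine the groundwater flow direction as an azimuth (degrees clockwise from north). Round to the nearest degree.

144°

Differences from 1: to 2 (Δx, Δy, Δh) = (220, -130, -0.9); to 3 = (200, -80, -0.7).
Solve a·Δx + b·Δy = Δh: det = 220·(-80) − 200·(-130) = 8400.
∂h/∂x = [(-0.9)·(-80) − (-0.7)·(-130)] / 8400 = -0.002262
∂h/∂y = [220·(-0.7) − 200·(-0.9)] / 8400 = +0.003095
Flow direction (−∇h) has components (+0.002262 E, -0.003095 N).
Azimuth = atan2(E, N) = atan2(+0.002262, -0.003095) = 143.8° ≈ 144°.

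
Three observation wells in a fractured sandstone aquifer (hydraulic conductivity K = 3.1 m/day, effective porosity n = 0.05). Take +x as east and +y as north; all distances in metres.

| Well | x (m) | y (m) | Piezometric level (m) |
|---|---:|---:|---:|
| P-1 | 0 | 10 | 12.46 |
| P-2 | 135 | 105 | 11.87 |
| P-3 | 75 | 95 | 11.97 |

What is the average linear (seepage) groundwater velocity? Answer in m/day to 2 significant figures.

0.32 m/day

Differences from P-1: to P-2 (Δx, Δy, Δh) = (135, 95, -0.59); to P-3 = (75, 85, -0.49).
Determinant of the coordinate differences = 135·85 − 75·95 = 4350.
∂h/∂x = [(-0.59)·85 − (-0.49)·95] / 4350 = -0.0008276
∂h/∂y = [135·(-0.49) − 75·(-0.59)] / 4350 = -0.005034
|∇h| = √(-0.0008276² + -0.005034²) = 0.005102
Seepage velocity v = K·i/n = 3.1 × 0.005102 / 0.05 = 0.3163 m/day.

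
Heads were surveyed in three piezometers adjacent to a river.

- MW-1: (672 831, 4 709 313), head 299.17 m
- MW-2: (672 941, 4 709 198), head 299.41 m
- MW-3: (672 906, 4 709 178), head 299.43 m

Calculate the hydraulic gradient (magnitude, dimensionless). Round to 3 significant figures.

Three-point gradient (reference MW-1): Δ to MW-2 = (110, -115, +0.24), Δ to MW-3 = (75, -135, +0.26).
∂h/∂x = +0.0004016, ∂h/∂y = -0.001703 (det = -6225).
|∇h| = √(0.0004016² + -0.001703²) = 0.00175

0.00175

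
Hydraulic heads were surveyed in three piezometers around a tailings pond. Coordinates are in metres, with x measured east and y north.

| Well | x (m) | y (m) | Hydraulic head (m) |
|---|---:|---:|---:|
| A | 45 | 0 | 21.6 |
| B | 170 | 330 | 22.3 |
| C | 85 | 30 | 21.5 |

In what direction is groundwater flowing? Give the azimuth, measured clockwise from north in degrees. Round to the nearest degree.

127°

Taking A as reference: B−A = (125, 330, +0.7); C−A = (40, 30, -0.1).
Determinant of the coordinate differences = 125·30 − 40·330 = -9450.
∂h/∂x = [(+0.7)·30 − (-0.1)·330] / -9450 = -0.005714
∂h/∂y = [125·(-0.1) − 40·(+0.7)] / -9450 = +0.004286
Flow direction (−∇h) has components (+0.005714 E, -0.004286 N).
Azimuth = atan2(E, N) = atan2(+0.005714, -0.004286) = 126.9° ≈ 127°.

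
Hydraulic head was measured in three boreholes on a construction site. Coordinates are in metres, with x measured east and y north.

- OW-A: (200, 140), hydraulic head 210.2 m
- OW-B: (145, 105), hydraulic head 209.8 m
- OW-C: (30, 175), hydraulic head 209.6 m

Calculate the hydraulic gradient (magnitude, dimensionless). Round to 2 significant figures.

Taking OW-A as reference: OW-B−OW-A = (-55, -35, -0.4); OW-C−OW-A = (-170, 35, -0.6).
Solve a·Δx + b·Δy = Δh: det = (-55)·35 − (-170)·(-35) = -7875.
∂h/∂x = [(-0.4)·35 − (-0.6)·(-35)] / -7875 = +0.004444
∂h/∂y = [(-55)·(-0.6) − (-170)·(-0.4)] / -7875 = +0.004444
|∇h| = √(0.004444² + 0.004444²) = 0.006285

0.0063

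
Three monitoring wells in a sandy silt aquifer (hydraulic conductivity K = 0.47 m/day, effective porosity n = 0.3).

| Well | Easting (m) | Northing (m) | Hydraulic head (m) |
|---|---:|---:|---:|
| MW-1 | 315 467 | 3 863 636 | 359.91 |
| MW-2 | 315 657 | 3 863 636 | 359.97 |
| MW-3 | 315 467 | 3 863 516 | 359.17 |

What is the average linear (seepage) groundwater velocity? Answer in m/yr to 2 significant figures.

3.5 m/yr

∂h/∂x = (359.97 − 359.91) / (315657 − 315467) = +0.0003158
∂h/∂y = (359.17 − 359.91) / (3863516 − 3863636) = +0.006167
|∇h| = √(0.0003158² + 0.006167²) = 0.006175
Seepage velocity v = K·i/n = 0.47 × 0.006175 / 0.3 = 0.009674 m/day = 3.533 m/yr.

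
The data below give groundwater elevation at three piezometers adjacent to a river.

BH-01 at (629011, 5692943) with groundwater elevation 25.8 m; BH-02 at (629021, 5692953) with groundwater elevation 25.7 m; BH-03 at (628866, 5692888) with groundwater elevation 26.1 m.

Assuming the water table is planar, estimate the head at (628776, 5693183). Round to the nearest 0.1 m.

22.1 m

Taking BH-01 as reference: BH-02−BH-01 = (10, 10, -0.1); BH-03−BH-01 = (-145, -55, +0.3).
Solve a·Δx + b·Δy = Δh: det = 10·(-55) − (-145)·10 = 900.
∂h/∂x = [(-0.1)·(-55) − (+0.3)·10] / 900 = +0.002778
∂h/∂y = [10·(+0.3) − (-145)·(-0.1)] / 900 = -0.01278
h(628776, 5693183) = 25.8 + (+0.002778)·(-235) + (-0.01278)·(240) = 25.8 -0.653 -3.067 = 22.081 m.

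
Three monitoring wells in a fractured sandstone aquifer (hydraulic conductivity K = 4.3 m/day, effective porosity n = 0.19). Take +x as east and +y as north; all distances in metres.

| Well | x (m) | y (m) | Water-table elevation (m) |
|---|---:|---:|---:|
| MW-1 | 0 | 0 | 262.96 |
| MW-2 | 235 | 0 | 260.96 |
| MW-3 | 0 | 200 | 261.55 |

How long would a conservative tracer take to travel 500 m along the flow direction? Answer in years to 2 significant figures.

5.5 years

∂h/∂x = (260.96 − 262.96) / (235 − 0) = -0.008511
∂h/∂y = (261.55 − 262.96) / (200 − 0) = -0.007050
|∇h| = √(-0.008511² + -0.007050²) = 0.01105
Seepage velocity v = K·i/n = 4.3 × 0.01105 / 0.19 = 0.2501 m/day.
t = 500 / 0.2501 = 1999 days = 5.47 years.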